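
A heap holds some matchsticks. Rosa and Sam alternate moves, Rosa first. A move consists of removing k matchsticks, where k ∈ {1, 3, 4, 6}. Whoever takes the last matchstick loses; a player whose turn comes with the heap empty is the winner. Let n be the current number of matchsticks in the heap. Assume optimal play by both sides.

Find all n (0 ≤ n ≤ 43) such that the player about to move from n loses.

Work bottom-up. With no move the player to move wins. Otherwise the position is W if at least one move leads to an L position for the opponent, and L if every move leads to a W.
n=0: no move; the opponent has just taken the last matchstick and therefore loses → W
n=1: only reaches 0(W), which is W → L
n=2: reaches L-position 1 → W
n=3: only reaches 2(W), 0(W), all W → L
n=4: reaches L-position 3 → W
n=5: reaches L-position 1 → W
n=6: reaches L-position 3 → W
n=7: reaches L-position 3 → W
n=8: only reaches 7(W), 5(W), 4(W), 2(W), all W → L
n=9: reaches L-position 8 → W
n=10: only reaches 9(W), 7(W), 6(W), 4(W), all W → L
n=11: reaches L-position 10 → W
n=12: reaches L-position 8 → W
n=13: reaches L-position 10 → W
n=14: reaches L-position 10 → W
n=15: only reaches 14(W), 12(W), 11(W), 9(W), all W → L
n=16: reaches L-position 15 → W
n=17: only reaches 16(W), 14(W), 13(W), 11(W), all W → L
n=18: reaches L-position 17 → W
n=19: reaches L-position 15 → W
n=20: reaches L-position 17 → W
n=21: reaches L-position 17 → W
n=22: only reaches 21(W), 19(W), 18(W), 16(W), all W → L
n=23: reaches L-position 22 → W
n=24: only reaches 23(W), 21(W), 20(W), 18(W), all W → L
n=25: reaches L-position 24 → W
n=26: reaches L-position 22 → W
n=27: reaches L-position 24 → W
n=28: reaches L-position 24 → W
n=29: only reaches 28(W), 26(W), 25(W), 23(W), all W → L
n=30: reaches L-position 29 → W
n=31: only reaches 30(W), 28(W), 27(W), 25(W), all W → L
n=32: reaches L-position 31 → W
n=33: reaches L-position 29 → W
n=34: reaches L-position 31 → W
n=35: reaches L-position 31 → W
n=36: only reaches 35(W), 33(W), 32(W), 30(W), all W → L
n=37: reaches L-position 36 → W
n=38: only reaches 37(W), 35(W), 34(W), 32(W), all W → L
n=39: reaches L-position 38 → W
n=40: reaches L-position 36 → W
n=41: reaches L-position 38 → W
n=42: reaches L-position 38 → W
n=43: only reaches 42(W), 40(W), 39(W), 37(W), all W → L
The losing starting values of n are exactly the entries labelled L in this table (13 of them).

1, 3, 8, 10, 15, 17, 22, 24, 29, 31, 36, 38, 43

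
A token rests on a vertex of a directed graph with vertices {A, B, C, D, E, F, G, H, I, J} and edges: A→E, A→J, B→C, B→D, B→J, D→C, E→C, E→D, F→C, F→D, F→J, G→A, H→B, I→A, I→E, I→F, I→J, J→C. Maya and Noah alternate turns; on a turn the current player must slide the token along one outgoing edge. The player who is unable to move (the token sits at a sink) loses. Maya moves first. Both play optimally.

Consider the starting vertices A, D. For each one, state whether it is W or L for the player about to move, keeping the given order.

A: L, D: W

Work bottom-up. With no move the player to move loses. Otherwise the position is W if at least one move leads to an L position for the opponent, and L if every move leads to a W.
Every edge goes from a vertex to one that appears earlier in the order C, D, J, B, E, A, H, G, F, I, so processing vertices in that order labels each vertex after all of its successors.
C: no outgoing edge → L
D: W (go to C, an L position)
J: W (go to C, an L position)
B: W (go to C, an L position)
E: W (go to C, an L position)
A: L (options E(W), J(W) are all W)
H: L (sole option B(W) is W)
G: W (go to A, an L position)
F: W (go to C, an L position)
I: W (go to A, an L position)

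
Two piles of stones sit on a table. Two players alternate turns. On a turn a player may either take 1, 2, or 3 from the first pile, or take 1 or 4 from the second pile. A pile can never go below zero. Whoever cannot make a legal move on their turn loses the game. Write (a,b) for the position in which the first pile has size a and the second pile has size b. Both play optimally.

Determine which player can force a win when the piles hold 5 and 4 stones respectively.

The first player wins.

Label each position W (a win for the player to move) or L (a loss). A position with no legal move is L; any other position is W exactly when some move reaches an L, and L when every move reaches a W.
No move ever increases a pile, so every position that can arise here has a ≤ 5 and b ≤ 4; it is enough to label the cells with 0 ≤ a ≤ 5 and 0 ≤ b ≤ 4.
Every move lowers a or b (never raises either), so fill the grid row by row in increasing a, and left to right within a row: each cell's successors are then already labelled.
      b=0  b=1  b=2  b=3  b=4
a=0:    L    W    L    W    W
a=1:    W    L    W    L    W
a=2:    W    W    W    W    L
a=3:    W    W    W    W    W
a=4:    L    W    L    W    W
a=5:    W    L    W    L    W
Cells with no legal move (terminal, hence L): (0,0).
The remaining L cells, each justified by listing all of its moves:
(0,2): the only move is to (0,1)(W), a W ⇒ L
(1,1): moves to (0,1)(W), (1,0)(W); every one is W ⇒ L
(1,3): moves to (0,3)(W), (1,2)(W); every one is W ⇒ L
(2,4): moves to (1,4)(W), (0,4)(W), (2,3)(W), (2,0)(W); every one is W ⇒ L
(4,0): moves to (3,0)(W), (2,0)(W), (1,0)(W); every one is W ⇒ L
(4,2): moves to (3,2)(W), (2,2)(W), (1,2)(W), (4,1)(W); every one is W ⇒ L
(5,1): moves to (4,1)(W), (3,1)(W), (2,1)(W), (5,0)(W); every one is W ⇒ L
(5,3): moves to (4,3)(W), (3,3)(W), (2,3)(W), (5,2)(W); every one is W ⇒ L
Every other cell has at least one move into one of the L cells above, so it is W.
The starting position (5,4) is W: the player to move should move to (2,4), handing over an L position.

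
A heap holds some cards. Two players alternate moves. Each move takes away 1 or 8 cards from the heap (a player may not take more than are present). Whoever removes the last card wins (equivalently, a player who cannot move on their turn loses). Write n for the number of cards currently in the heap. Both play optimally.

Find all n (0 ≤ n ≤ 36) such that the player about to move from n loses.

0, 2, 4, 6, 9, 11, 13, 15, 18, 20, 22, 24, 27, 29, 31, 33, 36

Compute win/loss labels from the base case upward. A position with no move is L. Any other position is W if it can reach an L in one move, else L.
n=0: no move → L
n=1: reaches L-position 0 → W
n=2: only reaches 1(W), which is W → L
n=3: reaches L-position 2 → W
n=4: only reaches 3(W), which is W → L
n=5: reaches L-position 4 → W
n=6: only reaches 5(W), which is W → L
n=7: reaches L-position 6 → W
n=8: reaches L-position 0 → W
n=9: only reaches 8(W), 1(W), all W → L
n=10: reaches L-position 9 → W
n=11: only reaches 10(W), 3(W), all W → L
n=12: reaches L-position 11 → W
n=13: only reaches 12(W), 5(W), all W → L
n=14: reaches L-position 13 → W
n=15: only reaches 14(W), 7(W), all W → L
n=16: reaches L-position 15 → W
n=17: reaches L-position 9 → W
n=18: only reaches 17(W), 10(W), all W → L
n=19: reaches L-position 18 → W
n=20: only reaches 19(W), 12(W), all W → L
n=21: reaches L-position 20 → W
n=22: only reaches 21(W), 14(W), all W → L
n=23: reaches L-position 22 → W
n=24: only reaches 23(W), 16(W), all W → L
n=25: reaches L-position 24 → W
n=26: reaches L-position 18 → W
n=27: only reaches 26(W), 19(W), all W → L
n=28: reaches L-position 27 → W
n=29: only reaches 28(W), 21(W), all W → L
n=30: reaches L-position 29 → W
n=31: only reaches 30(W), 23(W), all W → L
n=32: reaches L-position 31 → W
n=33: only reaches 32(W), 25(W), all W → L
n=34: reaches L-position 33 → W
n=35: reaches L-position 27 → W
n=36: only reaches 35(W), 28(W), all W → L
The losing starting values of n are exactly the entries labelled L in this table (17 of them).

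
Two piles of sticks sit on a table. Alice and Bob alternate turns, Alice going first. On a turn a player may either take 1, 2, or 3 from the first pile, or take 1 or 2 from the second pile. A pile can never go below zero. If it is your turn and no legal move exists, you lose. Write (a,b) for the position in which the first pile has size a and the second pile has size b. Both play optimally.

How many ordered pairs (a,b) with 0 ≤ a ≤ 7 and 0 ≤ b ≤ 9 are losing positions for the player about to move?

Compute win/loss labels from the base case upward. A position with no move is L. Any other position is W if it can reach an L in one move, else L.
Every move lowers a or b (never raises either), so fill the grid row by row in increasing a, and left to right within a row: each cell's successors are then already labelled.
      b=0  b=1  b=2  b=3  b=4  b=5  b=6  b=7  b=8  b=9
a=0:    L    W    W    L    W    W    L    W    W    L
a=1:    W    L    W    W    L    W    W    L    W    W
a=2:    W    W    L    W    W    L    W    W    L    W
a=3:    W    W    W    W    W    W    W    W    W    W
a=4:    L    W    W    L    W    W    L    W    W    L
a=5:    W    L    W    W    L    W    W    L    W    W
a=6:    W    W    L    W    W    L    W    W    L    W
a=7:    W    W    W    W    W    W    W    W    W    W
Cells with no legal move (terminal, hence L): (0,0).
The remaining L cells, each justified by listing all of its moves:
(0,3): →(0,2)(W), (0,1)(W) — all W, so L
(0,6): →(0,5)(W), (0,4)(W) — all W, so L
(0,9): →(0,8)(W), (0,7)(W) — all W, so L
(1,1): →(0,1)(W), (1,0)(W) — all W, so L
(1,4): →(0,4)(W), (1,3)(W), (1,2)(W) — all W, so L
(1,7): →(0,7)(W), (1,6)(W), (1,5)(W) — all W, so L
(2,2): →(1,2)(W), (0,2)(W), (2,1)(W), (2,0)(W) — all W, so L
(2,5): →(1,5)(W), (0,5)(W), (2,4)(W), (2,3)(W) — all W, so L
(2,8): →(1,8)(W), (0,8)(W), (2,7)(W), (2,6)(W) — all W, so L
(4,0): →(3,0)(W), (2,0)(W), (1,0)(W) — all W, so L
(4,3): →(3,3)(W), (2,3)(W), (1,3)(W), (4,2)(W), (4,1)(W) — all W, so L
(4,6): →(3,6)(W), (2,6)(W), (1,6)(W), (4,5)(W), (4,4)(W) — all W, so L
(4,9): →(3,9)(W), (2,9)(W), (1,9)(W), (4,8)(W), (4,7)(W) — all W, so L
(5,1): →(4,1)(W), (3,1)(W), (2,1)(W), (5,0)(W) — all W, so L
(5,4): →(4,4)(W), (3,4)(W), (2,4)(W), (5,3)(W), (5,2)(W) — all W, so L
(5,7): →(4,7)(W), (3,7)(W), (2,7)(W), (5,6)(W), (5,5)(W) — all W, so L
(6,2): →(5,2)(W), (4,2)(W), (3,2)(W), (6,1)(W), (6,0)(W) — all W, so L
(6,5): →(5,5)(W), (4,5)(W), (3,5)(W), (6,4)(W), (6,3)(W) — all W, so L
(6,8): →(5,8)(W), (4,8)(W), (3,8)(W), (6,7)(W), (6,6)(W) — all W, so L
Every other cell has at least one move into one of the L cells above, so it is W.
L cells per row: a=0: 4, a=1: 3, a=2: 3, a=3: 0, a=4: 4, a=5: 3, a=6: 3, a=7: 0; total 20.

20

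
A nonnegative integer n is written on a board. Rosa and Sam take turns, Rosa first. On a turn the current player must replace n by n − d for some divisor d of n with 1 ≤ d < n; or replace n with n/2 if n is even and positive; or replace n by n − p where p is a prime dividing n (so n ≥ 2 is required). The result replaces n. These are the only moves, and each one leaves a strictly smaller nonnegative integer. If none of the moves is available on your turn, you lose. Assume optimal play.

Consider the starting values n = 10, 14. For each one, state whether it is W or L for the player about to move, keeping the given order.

Positions with no move are L. A position that does have a move is losing for the player to move precisely when every available move leads to a winning position for the opponent. Fill in the labels:
n=0: no move → L
n=1: no move → L
n=2: can move to 0, which is L ⇒ W
n=3: can move to 0, which is L ⇒ W
n=4: moves to 2(W), 3(W); every one is W ⇒ L
n=5: can move to 0, which is L ⇒ W
n=6: can move to 4, which is L ⇒ W
n=7: can move to 0, which is L ⇒ W
n=8: can move to 4, which is L ⇒ W
n=9: moves to 6(W), 8(W); every one is W ⇒ L
n=10: can move to 9, which is L ⇒ W
n=11: can move to 0, which is L ⇒ W
n=12: can move to 9, which is L ⇒ W
n=13: can move to 0, which is L ⇒ W
n=14: moves to 7(W), 12(W), 13(W); every one is W ⇒ L

10: W, 14: L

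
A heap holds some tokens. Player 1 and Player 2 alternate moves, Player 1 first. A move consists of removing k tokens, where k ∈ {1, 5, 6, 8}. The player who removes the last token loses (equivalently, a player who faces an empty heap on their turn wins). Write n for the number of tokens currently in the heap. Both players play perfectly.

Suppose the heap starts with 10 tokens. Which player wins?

Classify positions by backward induction: terminal positions (no move available) are W. From any other position, the mover wins iff some move reaches an L.
n=0: no move; the opponent has just taken the last token and therefore loses → W
n=1: →0(W) only, which is W, so L
n=2: →1(L), so W
n=3: →2(W) only, which is W, so L
n=4: →3(L), so W
n=5: →4(W), 0(W) — all W, so L
n=6: →5(L), so W
n=7: →1(L), so W
n=8: →3(L), so W
n=9: →3(L), so W
n=10: →5(L), so W
The starting position 10 is W: Player 1 should remove 5, leaving 5, handing over an L position.

Player 1 wins.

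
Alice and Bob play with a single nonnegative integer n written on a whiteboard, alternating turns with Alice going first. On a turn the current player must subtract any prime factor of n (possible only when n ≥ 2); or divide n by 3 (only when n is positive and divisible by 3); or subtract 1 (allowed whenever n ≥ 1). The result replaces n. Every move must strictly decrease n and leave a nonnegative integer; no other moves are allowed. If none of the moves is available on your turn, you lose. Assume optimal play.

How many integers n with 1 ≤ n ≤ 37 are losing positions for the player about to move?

Positions with no move are L. A position that does have a move is losing for the player to move precisely when every available move leads to a winning position for the opponent. Fill in the labels:
n=0: no move → L
n=1: W (go to 0, an L position)
n=2: W (go to 0, an L position)
n=3: W (go to 0, an L position)
n=4: L (options 2(W), 3(W) are all W)
n=5: W (go to 0, an L position)
n=6: W (go to 4, an L position)
n=7: W (go to 0, an L position)
n=8: L (options 6(W), 7(W) are all W)
n=9: W (go to 8, an L position)
n=10: W (go to 8, an L position)
n=11: W (go to 0, an L position)
n=12: W (go to 4, an L position)
n=13: W (go to 0, an L position)
n=14: L (options 7(W), 12(W), 13(W) are all W)
n=15: W (go to 14, an L position)
n=16: W (go to 14, an L position)
n=17: W (go to 0, an L position)
n=18: L (options 6(W), 15(W), 16(W), 17(W) are all W)
n=19: W (go to 0, an L position)
n=20: W (go to 18, an L position)
n=21: W (go to 14, an L position)
n=22: L (options 11(W), 20(W), 21(W) are all W)
n=23: W (go to 0, an L position)
n=24: W (go to 8, an L position)
n=25: L (options 20(W), 24(W) are all W)
n=26: W (go to 25, an L position)
n=27: L (options 9(W), 24(W), 26(W) are all W)
n=28: W (go to 27, an L position)
n=29: W (go to 0, an L position)
n=30: W (go to 25, an L position)
n=31: W (go to 0, an L position)
n=32: L (options 30(W), 31(W) are all W)
n=33: W (go to 22, an L position)
n=34: W (go to 32, an L position)
n=35: L (options 28(W), 30(W), 34(W) are all W)
n=36: W (go to 35, an L position)
n=37: W (go to 0, an L position)
L entries with 1 ≤ n ≤ 37 (n=0 is outside the asked range and is not counted): n = 4, 8, 14, 18, 22, 25, 27, 32, 35; that makes 9.

9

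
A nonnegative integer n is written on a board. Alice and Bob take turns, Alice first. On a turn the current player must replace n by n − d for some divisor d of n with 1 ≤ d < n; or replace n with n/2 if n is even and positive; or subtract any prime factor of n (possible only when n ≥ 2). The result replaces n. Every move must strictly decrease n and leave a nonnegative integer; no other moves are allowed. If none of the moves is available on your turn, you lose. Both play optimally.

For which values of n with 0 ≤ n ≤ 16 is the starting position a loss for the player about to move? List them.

0, 1, 4, 9, 14

Label each position W (a win for the player to move) or L (a loss). A position with no legal move is L; any other position is W exactly when some move reaches an L, and L when every move reaches a W.
n=0: no move → L
n=1: no move → L
n=2: →0(L), so W
n=3: →0(L), so W
n=4: →2(W), 3(W) — all W, so L
n=5: →0(L), so W
n=6: →4(L), so W
n=7: →0(L), so W
n=8: →4(L), so W
n=9: →6(W), 8(W) — all W, so L
n=10: →9(L), so W
n=11: →0(L), so W
n=12: →9(L), so W
n=13: →0(L), so W
n=14: →7(W), 12(W), 13(W) — all W, so L
n=15: →14(L), so W
n=16: →14(L), so W
Reading off the rows marked L gives the requested list; there are 5 such values of n.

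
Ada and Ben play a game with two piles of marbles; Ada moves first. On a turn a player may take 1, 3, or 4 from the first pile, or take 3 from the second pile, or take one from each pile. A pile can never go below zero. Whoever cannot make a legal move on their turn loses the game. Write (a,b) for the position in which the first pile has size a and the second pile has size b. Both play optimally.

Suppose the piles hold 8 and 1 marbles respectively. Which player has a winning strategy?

Ada wins.

Positions with no move are L. A position that does have a move is losing for the player to move precisely when every available move leads to a winning position for the opponent. Fill in the labels:
No move ever increases a pile, so every position that can arise here has a ≤ 8 and b ≤ 1; it is enough to label the cells with 0 ≤ a ≤ 8 and 0 ≤ b ≤ 1.
Every move lowers a or b (never raises either), so fill the grid row by row in increasing a, and left to right within a row: each cell's successors are then already labelled.
      b=0  b=1
a=0:    L    L
a=1:    W    W
a=2:    L    L
a=3:    W    W
a=4:    W    W
a=5:    W    W
a=6:    W    W
a=7:    L    L
a=8:    W    W
Cells with no legal move (terminal, hence L): (0,0), (0,1).
The remaining L cells, each justified by listing all of its moves:
(2,0): →(1,0)(W) only, which is W, so L
(2,1): →(1,1)(W), (1,0)(W) — all W, so L
(7,0): →(6,0)(W), (4,0)(W), (3,0)(W) — all W, so L
(7,1): →(6,1)(W), (4,1)(W), (3,1)(W), (6,0)(W) — all W, so L
Every other cell has at least one move into one of the L cells above, so it is W.
The starting position (8,1) is W: Ada should move to (7,1), handing over an L position.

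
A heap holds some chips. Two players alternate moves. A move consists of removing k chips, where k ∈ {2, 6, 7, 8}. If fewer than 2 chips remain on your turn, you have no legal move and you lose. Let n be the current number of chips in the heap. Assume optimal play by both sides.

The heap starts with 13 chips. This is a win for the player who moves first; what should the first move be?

Remove 8, leaving 5.

Classify positions by backward induction: terminal positions (no move available) are L. From any other position, the mover wins iff some move reaches an L.
n=0: no move → L
n=1: no move → L
n=2: can move to 0, which is L ⇒ W
n=3: can move to 1, which is L ⇒ W
n=4: the only move is to 2(W), a W ⇒ L
n=5: the only move is to 3(W), a W ⇒ L
n=6: can move to 4, which is L ⇒ W
n=7: can move to 5, which is L ⇒ W
n=8: can move to 1, which is L ⇒ W
n=9: can move to 1, which is L ⇒ W
n=10: can move to 4, which is L ⇒ W
n=11: can move to 5, which is L ⇒ W
n=12: can move to 5, which is L ⇒ W
n=13: can move to 5, which is L ⇒ W
From 13, the L positions reachable in one move are: 5.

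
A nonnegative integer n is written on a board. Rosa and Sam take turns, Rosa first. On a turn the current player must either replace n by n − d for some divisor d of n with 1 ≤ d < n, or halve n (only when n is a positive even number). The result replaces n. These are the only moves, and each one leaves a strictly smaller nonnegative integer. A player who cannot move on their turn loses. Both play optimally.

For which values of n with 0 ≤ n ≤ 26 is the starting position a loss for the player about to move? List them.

0, 1, 3, 5, 7, 9, 11, 13, 15, 17, 19, 21, 23, 25

Use the standard recursion: the mover loses at a terminal position; elsewhere, the mover wins exactly when some move hands the opponent an L position.
n=0: no move → L
n=1: no move → L
n=2: W (go to 1, an L position)
n=3: L (sole option 2(W) is W)
n=4: W (go to 3, an L position)
n=5: L (sole option 4(W) is W)
n=6: W (go to 3, an L position)
n=7: L (sole option 6(W) is W)
n=8: W (go to 7, an L position)
n=9: L (options 6(W), 8(W) are all W)
n=10: W (go to 5, an L position)
n=11: L (sole option 10(W) is W)
n=12: W (go to 9, an L position)
n=13: L (sole option 12(W) is W)
n=14: W (go to 7, an L position)
n=15: L (options 10(W), 12(W), 14(W) are all W)
n=16: W (go to 15, an L position)
n=17: L (sole option 16(W) is W)
n=18: W (go to 9, an L position)
n=19: L (sole option 18(W) is W)
n=20: W (go to 15, an L position)
n=21: L (options 14(W), 18(W), 20(W) are all W)
n=22: W (go to 11, an L position)
n=23: L (sole option 22(W) is W)
n=24: W (go to 21, an L position)
n=25: L (options 20(W), 24(W) are all W)
n=26: W (go to 13, an L position)
Reading off the rows marked L gives the requested list; there are 14 such values of n.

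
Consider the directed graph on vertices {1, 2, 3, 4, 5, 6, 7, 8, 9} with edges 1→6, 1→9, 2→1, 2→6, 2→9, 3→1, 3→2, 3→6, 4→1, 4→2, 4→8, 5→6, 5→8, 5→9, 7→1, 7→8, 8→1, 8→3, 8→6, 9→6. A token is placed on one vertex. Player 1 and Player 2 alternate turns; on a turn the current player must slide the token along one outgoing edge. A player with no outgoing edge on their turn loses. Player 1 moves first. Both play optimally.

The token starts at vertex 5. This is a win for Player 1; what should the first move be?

Move to 6.

Classify positions by backward induction: terminal positions (no move available) are L. From any other position, the mover wins iff some move reaches an L.
Every edge goes from a vertex to one that appears earlier in the order 6, 9, 1, 2, 3, 8, 4, 5, 7, so processing vertices in that order labels each vertex after all of its successors.
6: no outgoing edge → L
9: W (go to 6, an L position)
1: W (go to 6, an L position)
2: W (go to 6, an L position)
3: W (go to 6, an L position)
8: W (go to 6, an L position)
4: L (options 8(W), 2(W), 1(W) are all W)
5: W (go to 6, an L position)
7: L (options 8(W), 1(W) are all W)
From 5, the L positions reachable in one move are: 6.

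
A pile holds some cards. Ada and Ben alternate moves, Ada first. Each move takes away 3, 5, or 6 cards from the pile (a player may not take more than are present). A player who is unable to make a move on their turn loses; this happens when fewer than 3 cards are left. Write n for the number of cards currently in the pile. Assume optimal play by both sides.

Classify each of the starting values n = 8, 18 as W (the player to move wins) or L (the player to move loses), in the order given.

Classify positions by backward induction: terminal positions (no move available) are L. From any other position, the mover wins iff some move reaches an L.
n=0: no move → L
n=1: no move → L
n=2: no move → L
n=3: W (go to 0, an L position)
n=4: W (go to 1, an L position)
n=5: W (go to 2, an L position)
n=6: W (go to 1, an L position)
n=7: W (go to 2, an L position)
n=8: W (go to 2, an L position)
n=9: L (options 6(W), 4(W), 3(W) are all W)
n=10: L (options 7(W), 5(W), 4(W) are all W)
n=11: L (options 8(W), 6(W), 5(W) are all W)
n=12: W (go to 9, an L position)
n=13: W (go to 10, an L position)
n=14: W (go to 11, an L position)
n=15: W (go to 10, an L position)
n=16: W (go to 11, an L position)
n=17: W (go to 11, an L position)
n=18: L (options 15(W), 13(W), 12(W) are all W)

8: W, 18: L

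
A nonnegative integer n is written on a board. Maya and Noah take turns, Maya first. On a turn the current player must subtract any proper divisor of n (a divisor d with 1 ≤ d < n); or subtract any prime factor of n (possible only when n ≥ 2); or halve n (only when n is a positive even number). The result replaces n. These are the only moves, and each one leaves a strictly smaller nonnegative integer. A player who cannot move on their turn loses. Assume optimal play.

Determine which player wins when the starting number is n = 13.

Maya wins.

Build the W/L table. Terminal = L. A non-terminal position is W if it has a move to some L; otherwise it is L.
n=0: no move → L
n=1: no move → L
n=2: →0(L), so W
n=3: →0(L), so W
n=4: →2(W), 3(W) — all W, so L
n=5: →0(L), so W
n=6: →4(L), so W
n=7: →0(L), so W
n=8: →4(L), so W
n=9: →6(W), 8(W) — all W, so L
n=10: →9(L), so W
n=11: →0(L), so W
n=12: →9(L), so W
n=13: →0(L), so W
The starting position 13 is W: Maya should move to 0, handing over an L position.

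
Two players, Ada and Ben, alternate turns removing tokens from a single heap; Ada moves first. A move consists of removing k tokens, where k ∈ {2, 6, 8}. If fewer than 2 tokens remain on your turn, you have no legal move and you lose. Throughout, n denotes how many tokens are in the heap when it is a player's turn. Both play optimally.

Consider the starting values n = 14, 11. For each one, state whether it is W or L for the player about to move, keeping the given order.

14: L, 11: W

Compute win/loss labels from the base case upward. A position with no move is L. Any other position is W if it can reach an L in one move, else L.
n=0: no move → L
n=1: no move → L
n=2: can move to 0, which is L ⇒ W
n=3: can move to 1, which is L ⇒ W
n=4: the only move is to 2(W), a W ⇒ L
n=5: the only move is to 3(W), a W ⇒ L
n=6: can move to 4, which is L ⇒ W
n=7: can move to 5, which is L ⇒ W
n=8: can move to 0, which is L ⇒ W
n=9: can move to 1, which is L ⇒ W
n=10: can move to 4, which is L ⇒ W
n=11: can move to 5, which is L ⇒ W
n=12: can move to 4, which is L ⇒ W
n=13: can move to 5, which is L ⇒ W
n=14: moves to 12(W), 8(W), 6(W); every one is W ⇒ L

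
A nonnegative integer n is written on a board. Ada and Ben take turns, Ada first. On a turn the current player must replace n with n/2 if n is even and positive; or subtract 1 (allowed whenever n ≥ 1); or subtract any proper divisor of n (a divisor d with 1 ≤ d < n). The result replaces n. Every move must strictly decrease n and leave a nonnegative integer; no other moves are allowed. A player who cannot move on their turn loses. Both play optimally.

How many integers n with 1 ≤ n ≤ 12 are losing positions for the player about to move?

Positions with no move are L. A position that does have a move is losing for the player to move precisely when every available move leads to a winning position for the opponent. Fill in the labels:
n=0: no move → L
n=1: →0(L), so W
n=2: →1(W) only, which is W, so L
n=3: →2(L), so W
n=4: →2(L), so W
n=5: →4(W) only, which is W, so L
n=6: →5(L), so W
n=7: →6(W) only, which is W, so L
n=8: →7(L), so W
n=9: →6(W), 8(W) — all W, so L
n=10: →5(L), so W
n=11: →10(W) only, which is W, so L
n=12: →9(L), so W
L entries with 1 ≤ n ≤ 12 (n=0 is outside the asked range and is not counted): n = 2, 5, 7, 9, 11; that makes 5.

5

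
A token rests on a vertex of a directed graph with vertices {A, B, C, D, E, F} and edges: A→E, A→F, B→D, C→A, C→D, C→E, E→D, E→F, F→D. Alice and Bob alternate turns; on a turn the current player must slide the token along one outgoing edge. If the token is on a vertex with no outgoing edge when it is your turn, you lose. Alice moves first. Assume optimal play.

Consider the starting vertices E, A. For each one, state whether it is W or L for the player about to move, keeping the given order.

E: W, A: L

Build the W/L table. Terminal = L. A non-terminal position is W if it has a move to some L; otherwise it is L.
Every edge goes from a vertex to one that appears earlier in the order D, F, B, E, A, C, so processing vertices in that order labels each vertex after all of its successors.
D: no outgoing edge → L
F: W (go to D, an L position)
B: W (go to D, an L position)
E: W (go to D, an L position)
A: L (options E(W), F(W) are all W)
C: W (go to A, an L position)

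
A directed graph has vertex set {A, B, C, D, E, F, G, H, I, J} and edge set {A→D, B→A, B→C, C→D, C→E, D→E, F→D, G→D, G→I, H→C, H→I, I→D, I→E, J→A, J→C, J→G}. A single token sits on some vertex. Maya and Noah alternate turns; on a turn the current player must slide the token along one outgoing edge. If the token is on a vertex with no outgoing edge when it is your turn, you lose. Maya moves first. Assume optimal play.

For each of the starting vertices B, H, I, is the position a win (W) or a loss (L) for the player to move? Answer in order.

B: W, H: L, I: W

Compute win/loss labels from the base case upward. A position with no move is L. Any other position is W if it can reach an L in one move, else L.
Every edge goes from a vertex to one that appears earlier in the order E, D, A, I, C, H, B, G, J, F, so processing vertices in that order labels each vertex after all of its successors.
E: no outgoing edge → L
D: can move to E, which is L ⇒ W
A: the only move is to D(W), a W ⇒ L
I: can move to E, which is L ⇒ W
C: can move to E, which is L ⇒ W
H: moves to C(W), I(W); every one is W ⇒ L
B: can move to A, which is L ⇒ W
G: moves to I(W), D(W); every one is W ⇒ L
J: can move to G, which is L ⇒ W
F: the only move is to D(W), a W ⇒ L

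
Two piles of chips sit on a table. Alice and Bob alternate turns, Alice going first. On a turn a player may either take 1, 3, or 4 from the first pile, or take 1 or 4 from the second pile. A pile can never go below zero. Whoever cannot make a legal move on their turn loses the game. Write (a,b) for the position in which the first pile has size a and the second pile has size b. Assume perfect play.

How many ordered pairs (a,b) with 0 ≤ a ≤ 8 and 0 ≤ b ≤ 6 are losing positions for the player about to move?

Compute win/loss labels from the base case upward. A position with no move is L. Any other position is W if it can reach an L in one move, else L.
Every move lowers a or b (never raises either), so fill the grid row by row in increasing a, and left to right within a row: each cell's successors are then already labelled.
      b=0  b=1  b=2  b=3  b=4  b=5  b=6
a=0:    L    W    L    W    W    L    W
a=1:    W    L    W    L    W    W    L
a=2:    L    W    L    W    W    L    W
a=3:    W    L    W    L    W    W    L
a=4:    W    W    W    W    L    W    W
a=5:    W    W    W    W    W    W    W
a=6:    W    W    W    W    L    W    W
a=7:    L    W    L    W    W    L    W
a=8:    W    L    W    L    W    W    L
Cells with no legal move (terminal, hence L): (0,0).
The remaining L cells, each justified by listing all of its moves:
(0,2): L (sole option (0,1)(W) is W)
(0,5): L (options (0,4)(W), (0,1)(W) are all W)
(1,1): L (options (0,1)(W), (1,0)(W) are all W)
(1,3): L (options (0,3)(W), (1,2)(W) are all W)
(1,6): L (options (0,6)(W), (1,5)(W), (1,2)(W) are all W)
(2,0): L (sole option (1,0)(W) is W)
(2,2): L (options (1,2)(W), (2,1)(W) are all W)
(2,5): L (options (1,5)(W), (2,4)(W), (2,1)(W) are all W)
(3,1): L (options (2,1)(W), (0,1)(W), (3,0)(W) are all W)
(3,3): L (options (2,3)(W), (0,3)(W), (3,2)(W) are all W)
(3,6): L (options (2,6)(W), (0,6)(W), (3,5)(W), (3,2)(W) are all W)
(4,4): L (options (3,4)(W), (1,4)(W), (0,4)(W), (4,3)(W), (4,0)(W) are all W)
(6,4): L (options (5,4)(W), (3,4)(W), (2,4)(W), (6,3)(W), (6,0)(W) are all W)
(7,0): L (options (6,0)(W), (4,0)(W), (3,0)(W) are all W)
(7,2): L (options (6,2)(W), (4,2)(W), (3,2)(W), (7,1)(W) are all W)
(7,5): L (options (6,5)(W), (4,5)(W), (3,5)(W), (7,4)(W), (7,1)(W) are all W)
(8,1): L (options (7,1)(W), (5,1)(W), (4,1)(W), (8,0)(W) are all W)
(8,3): L (options (7,3)(W), (5,3)(W), (4,3)(W), (8,2)(W) are all W)
(8,6): L (options (7,6)(W), (5,6)(W), (4,6)(W), (8,5)(W), (8,2)(W) are all W)
Every other cell has at least one move into one of the L cells above, so it is W.
L cells per row: a=0: 3, a=1: 3, a=2: 3, a=3: 3, a=4: 1, a=5: 0, a=6: 1, a=7: 3, a=8: 3; total 20.

20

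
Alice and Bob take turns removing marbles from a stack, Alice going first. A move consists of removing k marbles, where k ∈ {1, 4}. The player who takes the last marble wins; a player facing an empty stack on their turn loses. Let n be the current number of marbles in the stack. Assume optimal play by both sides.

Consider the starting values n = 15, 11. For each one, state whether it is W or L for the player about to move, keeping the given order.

Positions with no move are L. A position that does have a move is losing for the player to move precisely when every available move leads to a winning position for the opponent. Fill in the labels:
n=0: no move → L
n=1: reaches L-position 0 → W
n=2: only reaches 1(W), which is W → L
n=3: reaches L-position 2 → W
n=4: reaches L-position 0 → W
n=5: only reaches 4(W), 1(W), all W → L
n=6: reaches L-position 5 → W
n=7: only reaches 6(W), 3(W), all W → L
n=8: reaches L-position 7 → W
n=9: reaches L-position 5 → W
n=10: only reaches 9(W), 6(W), all W → L
n=11: reaches L-position 10 → W
n=12: only reaches 11(W), 8(W), all W → L
n=13: reaches L-position 12 → W
n=14: reaches L-position 10 → W
n=15: only reaches 14(W), 11(W), all W → L

15: L, 11: W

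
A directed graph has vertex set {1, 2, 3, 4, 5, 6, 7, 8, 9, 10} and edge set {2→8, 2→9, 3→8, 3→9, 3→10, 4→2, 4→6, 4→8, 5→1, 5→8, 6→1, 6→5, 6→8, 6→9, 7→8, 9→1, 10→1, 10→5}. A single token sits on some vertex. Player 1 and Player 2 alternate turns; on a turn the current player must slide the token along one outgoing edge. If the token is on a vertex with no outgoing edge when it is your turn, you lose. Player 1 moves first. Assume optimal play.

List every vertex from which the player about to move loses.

1, 8

Use the standard recursion: the mover loses at a terminal position; elsewhere, the mover wins exactly when some move hands the opponent an L position.
Every edge goes from a vertex to one that appears earlier in the order 8, 1, 9, 5, 6, 2, 10, 7, 4, 3, so processing vertices in that order labels each vertex after all of its successors.
8: no outgoing edge → L
1: no outgoing edge → L
9: →1(L), so W
5: →1(L), so W
6: →1(L), so W
2: →8(L), so W
10: →1(L), so W
7: →8(L), so W
4: →8(L), so W
3: →8(L), so W
The losing starting vertices are exactly the entries labelled L in this table (2 of them).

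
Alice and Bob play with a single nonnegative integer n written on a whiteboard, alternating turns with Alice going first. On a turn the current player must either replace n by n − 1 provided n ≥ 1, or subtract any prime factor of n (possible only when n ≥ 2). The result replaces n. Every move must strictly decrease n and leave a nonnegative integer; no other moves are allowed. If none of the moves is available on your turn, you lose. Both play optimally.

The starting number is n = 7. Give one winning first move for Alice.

Move to 0.

Label each position W (a win for the player to move) or L (a loss). A position with no legal move is L; any other position is W exactly when some move reaches an L, and L when every move reaches a W.
n=0: no move → L
n=1: →0(L), so W
n=2: →0(L), so W
n=3: →0(L), so W
n=4: →2(W), 3(W) — all W, so L
n=5: →0(L), so W
n=6: →4(L), so W
n=7: →0(L), so W
From 7, the L positions reachable in one move are: 0.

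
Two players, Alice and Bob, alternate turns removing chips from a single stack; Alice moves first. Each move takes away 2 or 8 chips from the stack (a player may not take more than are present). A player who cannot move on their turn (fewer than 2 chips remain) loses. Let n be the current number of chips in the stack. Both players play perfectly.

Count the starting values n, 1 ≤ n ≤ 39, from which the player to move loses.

15

Label each position W (a win for the player to move) or L (a loss). A position with no legal move is L; any other position is W exactly when some move reaches an L, and L when every move reaches a W.
n=0: no move → L
n=1: no move → L
n=2: →0(L), so W
n=3: →1(L), so W
n=4: →2(W) only, which is W, so L
n=5: →3(W) only, which is W, so L
n=6: →4(L), so W
n=7: →5(L), so W
n=8: →0(L), so W
n=9: →1(L), so W
n=10: →8(W), 2(W) — all W, so L
n=11: →9(W), 3(W) — all W, so L
n=12: →10(L), so W
n=13: →11(L), so W
n=14: →12(W), 6(W) — all W, so L
n=15: →13(W), 7(W) — all W, so L
n=16: →14(L), so W
n=17: →15(L), so W
n=18: →10(L), so W
n=19: →11(L), so W
n=20: →18(W), 12(W) — all W, so L
n=21: →19(W), 13(W) — all W, so L
n=22: →20(L), so W
n=23: →21(L), so W
n=24: →22(W), 16(W) — all W, so L
n=25: →23(W), 17(W) — all W, so L
n=26: →24(L), so W
n=27: →25(L), so W
n=28: →20(L), so W
n=29: →21(L), so W
n=30: →28(W), 22(W) — all W, so L
n=31: →29(W), 23(W) — all W, so L
n=32: →30(L), so W
n=33: →31(L), so W
n=34: →32(W), 26(W) — all W, so L
n=35: →33(W), 27(W) — all W, so L
n=36: →34(L), so W
n=37: →35(L), so W
n=38: →30(L), so W
n=39: →31(L), so W
L entries with 1 ≤ n ≤ 39 (n=0 is outside the asked range and is not counted): n = 1, 4, 5, 10, 11, 14, 15, 20, 21, 24, 25, 30, 31, 34, 35; that makes 15.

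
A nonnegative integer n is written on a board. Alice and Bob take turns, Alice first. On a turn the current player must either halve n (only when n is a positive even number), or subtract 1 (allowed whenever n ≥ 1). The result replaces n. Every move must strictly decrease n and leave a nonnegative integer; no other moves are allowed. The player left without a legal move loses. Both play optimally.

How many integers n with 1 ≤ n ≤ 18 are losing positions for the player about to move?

8

Work bottom-up. With no move the player to move loses. Otherwise the position is W if at least one move leads to an L position for the opponent, and L if every move leads to a W.
n=0: no move → L
n=1: W (go to 0, an L position)
n=2: L (sole option 1(W) is W)
n=3: W (go to 2, an L position)
n=4: W (go to 2, an L position)
n=5: L (sole option 4(W) is W)
n=6: W (go to 5, an L position)
n=7: L (sole option 6(W) is W)
n=8: W (go to 7, an L position)
n=9: L (sole option 8(W) is W)
n=10: W (go to 5, an L position)
n=11: L (sole option 10(W) is W)
n=12: W (go to 11, an L position)
n=13: L (sole option 12(W) is W)
n=14: W (go to 7, an L position)
n=15: L (sole option 14(W) is W)
n=16: W (go to 15, an L position)
n=17: L (sole option 16(W) is W)
n=18: W (go to 9, an L position)
L entries with 1 ≤ n ≤ 18 (n=0 is outside the asked range and is not counted): n = 2, 5, 7, 9, 11, 13, 15, 17; that makes 8.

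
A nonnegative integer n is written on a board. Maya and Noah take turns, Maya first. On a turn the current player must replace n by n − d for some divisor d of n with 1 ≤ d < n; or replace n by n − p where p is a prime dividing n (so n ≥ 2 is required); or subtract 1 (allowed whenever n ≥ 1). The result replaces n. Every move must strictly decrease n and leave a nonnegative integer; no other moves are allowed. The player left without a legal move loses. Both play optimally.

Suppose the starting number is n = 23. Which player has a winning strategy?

Positions with no move are L. A position that does have a move is losing for the player to move precisely when every available move leads to a winning position for the opponent. Fill in the labels:
n=0: no move → L
n=1: can move to 0, which is L ⇒ W
n=2: can move to 0, which is L ⇒ W
n=3: can move to 0, which is L ⇒ W
n=4: moves to 2(W), 3(W); every one is W ⇒ L
n=5: can move to 0, which is L ⇒ W
n=6: can move to 4, which is L ⇒ W
n=7: can move to 0, which is L ⇒ W
n=8: can move to 4, which is L ⇒ W
n=9: moves to 6(W), 8(W); every one is W ⇒ L
n=10: can move to 9, which is L ⇒ W
n=11: can move to 0, which is L ⇒ W
n=12: can move to 9, which is L ⇒ W
n=13: can move to 0, which is L ⇒ W
n=14: moves to 7(W), 12(W), 13(W); every one is W ⇒ L
n=15: can move to 14, which is L ⇒ W
n=16: can move to 14, which is L ⇒ W
n=17: can move to 0, which is L ⇒ W
n=18: can move to 9, which is L ⇒ W
n=19: can move to 0, which is L ⇒ W
n=20: moves to 10(W), 15(W), 16(W), 18(W), 19(W); every one is W ⇒ L
n=21: can move to 14, which is L ⇒ W
n=22: can move to 20, which is L ⇒ W
n=23: can move to 0, which is L ⇒ W
From 23 Maya can move to 0, reaching an L position.

Maya wins.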